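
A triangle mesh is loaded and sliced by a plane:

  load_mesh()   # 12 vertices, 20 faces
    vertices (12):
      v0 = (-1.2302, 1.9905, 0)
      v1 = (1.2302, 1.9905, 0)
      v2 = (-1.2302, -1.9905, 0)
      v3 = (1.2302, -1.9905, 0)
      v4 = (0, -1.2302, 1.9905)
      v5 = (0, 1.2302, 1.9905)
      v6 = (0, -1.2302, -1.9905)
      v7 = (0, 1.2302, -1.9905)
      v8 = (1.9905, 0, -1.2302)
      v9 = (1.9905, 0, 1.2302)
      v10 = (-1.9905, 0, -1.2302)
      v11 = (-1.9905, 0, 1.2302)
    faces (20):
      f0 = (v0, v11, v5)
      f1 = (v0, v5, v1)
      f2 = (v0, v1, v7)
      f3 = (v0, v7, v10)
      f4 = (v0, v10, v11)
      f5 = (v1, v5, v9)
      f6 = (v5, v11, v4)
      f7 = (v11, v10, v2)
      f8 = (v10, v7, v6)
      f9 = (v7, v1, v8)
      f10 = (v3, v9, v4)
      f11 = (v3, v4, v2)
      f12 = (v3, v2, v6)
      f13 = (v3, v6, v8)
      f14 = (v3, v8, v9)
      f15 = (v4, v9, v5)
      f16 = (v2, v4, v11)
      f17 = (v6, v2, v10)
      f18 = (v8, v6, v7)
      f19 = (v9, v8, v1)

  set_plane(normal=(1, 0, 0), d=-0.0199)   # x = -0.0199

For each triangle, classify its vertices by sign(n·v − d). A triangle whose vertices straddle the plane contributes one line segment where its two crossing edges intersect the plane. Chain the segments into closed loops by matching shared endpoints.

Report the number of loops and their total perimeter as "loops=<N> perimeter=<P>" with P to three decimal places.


Straddling triangles (10 of 20):
  (v0,v11,v5) [--+] → (-0.0199, 1.2179, 1.9829)–(-0.0199, 1.2425, 1.9583)  len=0.0348
  (v0,v5,v1) [-++] → (-0.0199, 1.2425, 1.9583)–(-0.0199, 1.9905, 0)  len=2.0963
  (v0,v1,v7) [-++] → (-0.0199, 1.9905, 0)–(-0.0199, 1.2425, -1.9583)  len=2.0963
  (v0,v7,v10) [-+-] → (-0.0199, 1.2425, -1.9583)–(-0.0199, 1.2179, -1.9829)  len=0.0348
  (v5,v11,v4) [+-+] → (-0.0199, 1.2179, 1.9829)–(-0.0199, -1.2179, 1.9829)  len=2.4358
  (v10,v7,v6) [-++] → (-0.0199, 1.2179, -1.9829)–(-0.0199, -1.2179, -1.9829)  len=2.4358
  (v3,v4,v2) [++-] → (-0.0199, -1.2425, 1.9583)–(-0.0199, -1.9905, 0)  len=2.0963
  (v3,v2,v6) [+-+] → (-0.0199, -1.9905, 0)–(-0.0199, -1.2425, -1.9583)  len=2.0963
  (v2,v4,v11) [-+-] → (-0.0199, -1.2425, 1.9583)–(-0.0199, -1.2179, 1.9829)  len=0.0348
  (v6,v2,v10) [+--] → (-0.0199, -1.2425, -1.9583)–(-0.0199, -1.2179, -1.9829)  len=0.0348

Chained into 1 loop(s):
  loop 1: 10 segments, perimeter = 13.3959
Total perimeter = 13.396

loops=1 perimeter=13.396


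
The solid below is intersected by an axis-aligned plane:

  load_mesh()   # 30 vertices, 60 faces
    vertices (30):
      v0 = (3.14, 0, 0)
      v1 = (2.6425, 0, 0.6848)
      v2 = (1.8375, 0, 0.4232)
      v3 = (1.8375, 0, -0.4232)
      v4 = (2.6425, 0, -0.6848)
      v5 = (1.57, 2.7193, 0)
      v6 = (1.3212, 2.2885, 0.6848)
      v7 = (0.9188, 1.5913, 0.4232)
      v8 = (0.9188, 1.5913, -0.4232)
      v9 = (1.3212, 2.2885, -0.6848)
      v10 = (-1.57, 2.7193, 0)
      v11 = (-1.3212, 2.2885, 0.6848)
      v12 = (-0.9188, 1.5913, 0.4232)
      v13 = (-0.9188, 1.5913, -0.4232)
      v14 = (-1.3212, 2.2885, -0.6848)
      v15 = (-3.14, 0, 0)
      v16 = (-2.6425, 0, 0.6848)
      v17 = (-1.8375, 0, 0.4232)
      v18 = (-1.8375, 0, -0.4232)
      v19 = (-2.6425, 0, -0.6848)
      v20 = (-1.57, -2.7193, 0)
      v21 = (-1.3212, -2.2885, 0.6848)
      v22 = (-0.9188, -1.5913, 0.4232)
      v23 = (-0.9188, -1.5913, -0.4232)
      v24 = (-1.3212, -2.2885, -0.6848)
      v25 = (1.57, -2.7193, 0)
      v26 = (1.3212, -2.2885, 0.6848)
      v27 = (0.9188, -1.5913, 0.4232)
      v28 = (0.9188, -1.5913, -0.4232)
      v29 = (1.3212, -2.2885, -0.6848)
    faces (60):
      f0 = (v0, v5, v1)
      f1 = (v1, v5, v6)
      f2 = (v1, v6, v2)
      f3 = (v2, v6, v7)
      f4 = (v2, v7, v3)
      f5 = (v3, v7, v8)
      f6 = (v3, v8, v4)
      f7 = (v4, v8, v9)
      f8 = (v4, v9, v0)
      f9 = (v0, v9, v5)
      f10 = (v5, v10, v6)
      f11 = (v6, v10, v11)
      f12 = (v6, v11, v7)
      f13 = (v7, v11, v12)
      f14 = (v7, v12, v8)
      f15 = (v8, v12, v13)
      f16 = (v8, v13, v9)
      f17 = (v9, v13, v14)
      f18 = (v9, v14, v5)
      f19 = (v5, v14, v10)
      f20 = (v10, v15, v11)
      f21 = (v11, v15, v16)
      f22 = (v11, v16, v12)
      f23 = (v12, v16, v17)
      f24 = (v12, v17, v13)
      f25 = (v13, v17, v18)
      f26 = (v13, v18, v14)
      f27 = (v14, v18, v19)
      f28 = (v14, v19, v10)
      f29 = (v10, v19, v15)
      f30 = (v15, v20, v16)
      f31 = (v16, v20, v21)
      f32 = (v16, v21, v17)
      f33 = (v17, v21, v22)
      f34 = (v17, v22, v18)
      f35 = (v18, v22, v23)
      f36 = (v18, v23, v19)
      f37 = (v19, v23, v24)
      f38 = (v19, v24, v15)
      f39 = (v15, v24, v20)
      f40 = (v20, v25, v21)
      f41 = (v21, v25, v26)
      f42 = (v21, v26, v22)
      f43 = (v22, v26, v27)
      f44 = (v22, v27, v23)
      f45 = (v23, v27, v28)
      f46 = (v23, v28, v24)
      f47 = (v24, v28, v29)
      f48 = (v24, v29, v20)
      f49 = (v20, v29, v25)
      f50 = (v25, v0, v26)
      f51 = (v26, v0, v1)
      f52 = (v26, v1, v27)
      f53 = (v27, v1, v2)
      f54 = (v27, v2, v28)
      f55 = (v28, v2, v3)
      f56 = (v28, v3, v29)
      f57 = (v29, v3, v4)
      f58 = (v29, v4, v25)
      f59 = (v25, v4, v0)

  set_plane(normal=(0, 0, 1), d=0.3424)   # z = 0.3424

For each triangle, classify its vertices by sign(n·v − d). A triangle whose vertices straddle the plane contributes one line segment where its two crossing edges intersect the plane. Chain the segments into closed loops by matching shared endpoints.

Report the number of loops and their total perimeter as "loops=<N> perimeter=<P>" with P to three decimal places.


Straddling triangles (24 of 60):
  (v0,v5,v1) [--+] → (2.10625, 1.35965, 0.3424)–(2.89125, 0, 0.3424)  len=1.5700
  (v1,v5,v6) [+-+] → (2.10625, 1.35965, 0.3424)–(1.4456, 2.5039, 0.3424)  len=1.3213
  (v2,v7,v3) [++-] → (1.0065, 1.43939, 0.3424)–(1.8375, 0, 0.3424)  len=1.6620
  (v3,v7,v8) [-+-] → (1.0065, 1.43939, 0.3424)–(0.9188, 1.5913, 0.3424)  len=0.1754
  (v5,v10,v6) [--+] → (-0.1244, 2.5039, 0.3424)–(1.4456, 2.5039, 0.3424)  len=1.5700
  (v6,v10,v11) [+-+] → (-0.1244, 2.5039, 0.3424)–(-1.4456, 2.5039, 0.3424)  len=1.3212
  (v7,v12,v8) [++-] → (-0.743377, 1.5913, 0.3424)–(0.9188, 1.5913, 0.3424)  len=1.6622
  (v8,v12,v13) [-+-] → (-0.743377, 1.5913, 0.3424)–(-0.9188, 1.5913, 0.3424)  len=0.1754
  (v10,v15,v11) [--+] → (-2.2306, 1.14425, 0.3424)–(-1.4456, 2.5039, 0.3424)  len=1.5700
  (v11,v15,v16) [+-+] → (-2.2306, 1.14425, 0.3424)–(-2.89125, 0, 0.3424)  len=1.3213
  (v12,v17,v13) [++-] → (-1.7498, 0.15191, 0.3424)–(-0.9188, 1.5913, 0.3424)  len=1.6620
  (v13,v17,v18) [-+-] → (-1.7498, 0.15191, 0.3424)–(-1.8375, 0, 0.3424)  len=0.1754
  (v15,v20,v16) [--+] → (-2.10625, -1.35965, 0.3424)–(-2.89125, 0, 0.3424)  len=1.5700
  (v16,v20,v21) [+-+] → (-2.10625, -1.35965, 0.3424)–(-1.4456, -2.5039, 0.3424)  len=1.3213
  (v17,v22,v18) [++-] → (-1.0065, -1.43939, 0.3424)–(-1.8375, 0, 0.3424)  len=1.6620
  (v18,v22,v23) [-+-] → (-1.0065, -1.43939, 0.3424)–(-0.9188, -1.5913, 0.3424)  len=0.1754
  (v20,v25,v21) [--+] → (0.1244, -2.5039, 0.3424)–(-1.4456, -2.5039, 0.3424)  len=1.5700
  (v21,v25,v26) [+-+] → (0.1244, -2.5039, 0.3424)–(1.4456, -2.5039, 0.3424)  len=1.3212
  (v22,v27,v23) [++-] → (0.743377, -1.5913, 0.3424)–(-0.9188, -1.5913, 0.3424)  len=1.6622
  (v23,v27,v28) [-+-] → (0.743377, -1.5913, 0.3424)–(0.9188, -1.5913, 0.3424)  len=0.1754
  (v25,v0,v26) [--+] → (2.2306, -1.14425, 0.3424)–(1.4456, -2.5039, 0.3424)  len=1.5700
  (v26,v0,v1) [+-+] → (2.2306, -1.14425, 0.3424)–(2.89125, 0, 0.3424)  len=1.3213
  (v27,v2,v28) [++-] → (1.7498, -0.15191, 0.3424)–(0.9188, -1.5913, 0.3424)  len=1.6620
  (v28,v2,v3) [-+-] → (1.7498, -0.15191, 0.3424)–(1.8375, 0, 0.3424)  len=0.1754

Chained into 2 loop(s):
  loop 1: 12 segments, perimeter = 17.3475
  loop 2: 12 segments, perimeter = 11.0250
Total perimeter = 28.372

loops=2 perimeter=28.372


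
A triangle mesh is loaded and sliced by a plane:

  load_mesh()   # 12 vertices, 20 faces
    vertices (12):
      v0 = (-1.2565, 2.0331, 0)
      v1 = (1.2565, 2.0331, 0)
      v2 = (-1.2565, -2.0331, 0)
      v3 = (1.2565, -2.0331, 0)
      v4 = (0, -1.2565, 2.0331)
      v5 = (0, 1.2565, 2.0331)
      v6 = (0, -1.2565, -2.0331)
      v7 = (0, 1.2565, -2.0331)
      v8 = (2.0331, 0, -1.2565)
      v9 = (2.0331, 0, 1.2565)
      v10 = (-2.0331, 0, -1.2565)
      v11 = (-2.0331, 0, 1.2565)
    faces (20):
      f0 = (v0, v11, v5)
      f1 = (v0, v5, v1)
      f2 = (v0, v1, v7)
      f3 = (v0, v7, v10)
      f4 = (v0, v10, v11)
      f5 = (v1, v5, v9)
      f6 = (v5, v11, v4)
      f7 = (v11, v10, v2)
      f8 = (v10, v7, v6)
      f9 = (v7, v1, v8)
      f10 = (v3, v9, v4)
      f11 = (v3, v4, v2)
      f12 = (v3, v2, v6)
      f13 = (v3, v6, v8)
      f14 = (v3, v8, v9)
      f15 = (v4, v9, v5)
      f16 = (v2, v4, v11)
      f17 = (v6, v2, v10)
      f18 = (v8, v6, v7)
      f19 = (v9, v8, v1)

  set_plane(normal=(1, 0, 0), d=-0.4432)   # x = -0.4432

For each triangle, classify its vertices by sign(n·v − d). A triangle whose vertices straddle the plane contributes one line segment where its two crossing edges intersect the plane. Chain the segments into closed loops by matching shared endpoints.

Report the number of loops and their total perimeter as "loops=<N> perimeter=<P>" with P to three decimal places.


Straddling triangles (10 of 20):
  (v0,v11,v5) [--+] → (-0.4432, 0.982593, 1.86381)–(-0.4432, 1.53043, 1.31597)  len=0.7748
  (v0,v5,v1) [-++] → (-0.4432, 1.53043, 1.31597)–(-0.4432, 2.0331, 0)  len=1.4087
  (v0,v1,v7) [-++] → (-0.4432, 2.0331, 0)–(-0.4432, 1.53043, -1.31597)  len=1.4087
  (v0,v7,v10) [-+-] → (-0.4432, 1.53043, -1.31597)–(-0.4432, 0.982593, -1.86381)  len=0.7748
  (v5,v11,v4) [+-+] → (-0.4432, 0.982593, 1.86381)–(-0.4432, -0.982593, 1.86381)  len=1.9652
  (v10,v7,v6) [-++] → (-0.4432, 0.982593, -1.86381)–(-0.4432, -0.982593, -1.86381)  len=1.9652
  (v3,v4,v2) [++-] → (-0.4432, -1.53043, 1.31597)–(-0.4432, -2.0331, 0)  len=1.4087
  (v3,v2,v6) [+-+] → (-0.4432, -2.0331, 0)–(-0.4432, -1.53043, -1.31597)  len=1.4087
  (v2,v4,v11) [-+-] → (-0.4432, -1.53043, 1.31597)–(-0.4432, -0.982593, 1.86381)  len=0.7748
  (v6,v2,v10) [+--] → (-0.4432, -1.53043, -1.31597)–(-0.4432, -0.982593, -1.86381)  len=0.7748

Chained into 1 loop(s):
  loop 1: 10 segments, perimeter = 12.6642
Total perimeter = 12.664

loops=1 perimeter=12.664


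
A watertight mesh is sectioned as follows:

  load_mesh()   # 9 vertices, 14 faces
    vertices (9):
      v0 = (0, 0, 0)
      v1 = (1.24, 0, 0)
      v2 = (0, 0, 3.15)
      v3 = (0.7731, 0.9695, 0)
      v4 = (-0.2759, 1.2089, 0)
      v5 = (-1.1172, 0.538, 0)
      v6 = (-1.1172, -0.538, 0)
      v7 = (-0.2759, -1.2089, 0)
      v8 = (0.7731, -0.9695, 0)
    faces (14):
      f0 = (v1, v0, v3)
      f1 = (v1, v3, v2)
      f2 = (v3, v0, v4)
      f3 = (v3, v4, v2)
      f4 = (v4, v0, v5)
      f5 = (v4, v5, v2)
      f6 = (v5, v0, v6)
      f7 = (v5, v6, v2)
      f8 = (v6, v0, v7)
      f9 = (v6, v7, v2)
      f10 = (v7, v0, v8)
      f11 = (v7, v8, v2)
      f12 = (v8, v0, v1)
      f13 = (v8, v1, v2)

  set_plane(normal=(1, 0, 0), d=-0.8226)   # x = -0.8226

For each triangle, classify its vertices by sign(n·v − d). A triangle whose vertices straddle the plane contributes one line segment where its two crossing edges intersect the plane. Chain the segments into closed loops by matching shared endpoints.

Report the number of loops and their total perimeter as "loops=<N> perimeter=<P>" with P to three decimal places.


Straddling triangles (6 of 14):
  (v4,v0,v5) [++-] → (-0.8226, 0.396132, 0)–(-0.8226, 0.772931, 0)  len=0.3768
  (v4,v5,v2) [+-+] → (-0.8226, 0.772931, 0)–(-0.8226, 0.396132, 0.830639)  len=0.9121
  (v5,v0,v6) [-+-] → (-0.8226, 0.396132, 0)–(-0.8226, -0.396132, 0)  len=0.7923
  (v5,v6,v2) [--+] → (-0.8226, -0.396132, 0.830639)–(-0.8226, 0.396132, 0.830639)  len=0.7923
  (v6,v0,v7) [-++] → (-0.8226, -0.396132, 0)–(-0.8226, -0.772931, 0)  len=0.3768
  (v6,v7,v2) [-++] → (-0.8226, -0.772931, 0)–(-0.8226, -0.396132, 0.830639)  len=0.9121

Chained into 1 loop(s):
  loop 1: 6 segments, perimeter = 4.1623
Total perimeter = 4.162

loops=1 perimeter=4.162


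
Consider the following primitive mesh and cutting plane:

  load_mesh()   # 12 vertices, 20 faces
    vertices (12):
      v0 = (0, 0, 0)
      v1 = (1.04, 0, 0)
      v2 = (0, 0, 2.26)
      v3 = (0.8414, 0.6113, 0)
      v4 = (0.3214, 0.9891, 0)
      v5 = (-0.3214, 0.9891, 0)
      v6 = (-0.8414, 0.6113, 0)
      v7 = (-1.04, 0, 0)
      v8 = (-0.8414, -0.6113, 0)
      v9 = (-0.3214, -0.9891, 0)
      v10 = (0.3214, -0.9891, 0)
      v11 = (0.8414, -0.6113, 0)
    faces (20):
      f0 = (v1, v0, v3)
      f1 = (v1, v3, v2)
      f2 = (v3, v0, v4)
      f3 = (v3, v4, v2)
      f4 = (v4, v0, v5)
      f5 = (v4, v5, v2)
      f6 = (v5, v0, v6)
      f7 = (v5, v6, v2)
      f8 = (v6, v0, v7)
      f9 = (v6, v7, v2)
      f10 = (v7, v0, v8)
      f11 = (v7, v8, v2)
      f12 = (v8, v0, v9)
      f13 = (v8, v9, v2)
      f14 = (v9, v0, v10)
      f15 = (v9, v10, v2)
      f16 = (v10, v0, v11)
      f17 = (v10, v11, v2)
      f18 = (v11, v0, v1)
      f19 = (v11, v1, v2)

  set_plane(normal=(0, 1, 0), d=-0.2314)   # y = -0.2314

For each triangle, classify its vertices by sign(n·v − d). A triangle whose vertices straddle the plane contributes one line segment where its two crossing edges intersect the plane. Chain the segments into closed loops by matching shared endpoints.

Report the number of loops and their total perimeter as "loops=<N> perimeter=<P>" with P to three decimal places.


loops=1 perimeter=5.987

Straddling triangles (10 of 20):
  (v7,v0,v8) [++-] → (-0.318501, -0.2314, 0)–(-0.964822, -0.2314, 0)  len=0.6463
  (v7,v8,v2) [+-+] → (-0.964822, -0.2314, 0)–(-0.318501, -0.2314, 1.40451)  len=1.5461
  (v8,v0,v9) [-+-] → (-0.318501, -0.2314, 0)–(-0.0751915, -0.2314, 0)  len=0.2433
  (v8,v9,v2) [--+] → (-0.0751915, -0.2314, 1.73127)–(-0.318501, -0.2314, 1.40451)  len=0.4074
  (v9,v0,v10) [-+-] → (-0.0751915, -0.2314, 0)–(0.0751915, -0.2314, 0)  len=0.1504
  (v9,v10,v2) [--+] → (0.0751915, -0.2314, 1.73127)–(-0.0751915, -0.2314, 1.73127)  len=0.1504
  (v10,v0,v11) [-+-] → (0.0751915, -0.2314, 0)–(0.318501, -0.2314, 0)  len=0.2433
  (v10,v11,v2) [--+] → (0.318501, -0.2314, 1.40451)–(0.0751915, -0.2314, 1.73127)  len=0.4074
  (v11,v0,v1) [-++] → (0.318501, -0.2314, 0)–(0.964822, -0.2314, 0)  len=0.6463
  (v11,v1,v2) [-++] → (0.964822, -0.2314, 0)–(0.318501, -0.2314, 1.40451)  len=1.5461

Chained into 1 loop(s):
  loop 1: 10 segments, perimeter = 5.9870
Total perimeter = 5.987


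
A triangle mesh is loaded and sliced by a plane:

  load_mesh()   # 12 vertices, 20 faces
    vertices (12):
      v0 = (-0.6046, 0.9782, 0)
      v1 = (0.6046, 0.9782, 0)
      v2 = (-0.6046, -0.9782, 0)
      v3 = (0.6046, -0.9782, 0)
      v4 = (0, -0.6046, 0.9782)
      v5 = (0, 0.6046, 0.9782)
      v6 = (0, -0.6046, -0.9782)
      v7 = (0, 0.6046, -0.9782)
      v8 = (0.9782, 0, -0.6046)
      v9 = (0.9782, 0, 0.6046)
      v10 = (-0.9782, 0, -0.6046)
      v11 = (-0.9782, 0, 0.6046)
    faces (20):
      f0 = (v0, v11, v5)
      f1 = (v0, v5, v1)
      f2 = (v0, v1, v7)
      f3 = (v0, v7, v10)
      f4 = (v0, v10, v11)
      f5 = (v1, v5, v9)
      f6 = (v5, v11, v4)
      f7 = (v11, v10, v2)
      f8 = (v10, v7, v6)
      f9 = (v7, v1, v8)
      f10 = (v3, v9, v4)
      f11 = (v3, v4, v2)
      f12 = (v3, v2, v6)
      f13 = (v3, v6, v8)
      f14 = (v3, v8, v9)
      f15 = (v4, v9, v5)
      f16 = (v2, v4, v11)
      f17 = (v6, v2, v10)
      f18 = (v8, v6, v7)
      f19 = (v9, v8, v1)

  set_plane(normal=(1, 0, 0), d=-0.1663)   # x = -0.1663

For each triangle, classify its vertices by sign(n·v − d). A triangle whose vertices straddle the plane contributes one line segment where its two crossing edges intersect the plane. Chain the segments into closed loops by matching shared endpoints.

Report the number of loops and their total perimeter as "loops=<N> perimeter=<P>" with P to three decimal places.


loops=1 perimeter=6.206

Straddling triangles (10 of 20):
  (v0,v11,v5) [--+] → (-0.1663, 0.501814, 0.914686)–(-0.1663, 0.707362, 0.709138)  len=0.2907
  (v0,v5,v1) [-++] → (-0.1663, 0.707362, 0.709138)–(-0.1663, 0.9782, 0)  len=0.7591
  (v0,v1,v7) [-++] → (-0.1663, 0.9782, 0)–(-0.1663, 0.707362, -0.709138)  len=0.7591
  (v0,v7,v10) [-+-] → (-0.1663, 0.707362, -0.709138)–(-0.1663, 0.501814, -0.914686)  len=0.2907
  (v5,v11,v4) [+-+] → (-0.1663, 0.501814, 0.914686)–(-0.1663, -0.501814, 0.914686)  len=1.0036
  (v10,v7,v6) [-++] → (-0.1663, 0.501814, -0.914686)–(-0.1663, -0.501814, -0.914686)  len=1.0036
  (v3,v4,v2) [++-] → (-0.1663, -0.707362, 0.709138)–(-0.1663, -0.9782, 0)  len=0.7591
  (v3,v2,v6) [+-+] → (-0.1663, -0.9782, 0)–(-0.1663, -0.707362, -0.709138)  len=0.7591
  (v2,v4,v11) [-+-] → (-0.1663, -0.707362, 0.709138)–(-0.1663, -0.501814, 0.914686)  len=0.2907
  (v6,v2,v10) [+--] → (-0.1663, -0.707362, -0.709138)–(-0.1663, -0.501814, -0.914686)  len=0.2907

Chained into 1 loop(s):
  loop 1: 10 segments, perimeter = 6.2064
Total perimeter = 6.206


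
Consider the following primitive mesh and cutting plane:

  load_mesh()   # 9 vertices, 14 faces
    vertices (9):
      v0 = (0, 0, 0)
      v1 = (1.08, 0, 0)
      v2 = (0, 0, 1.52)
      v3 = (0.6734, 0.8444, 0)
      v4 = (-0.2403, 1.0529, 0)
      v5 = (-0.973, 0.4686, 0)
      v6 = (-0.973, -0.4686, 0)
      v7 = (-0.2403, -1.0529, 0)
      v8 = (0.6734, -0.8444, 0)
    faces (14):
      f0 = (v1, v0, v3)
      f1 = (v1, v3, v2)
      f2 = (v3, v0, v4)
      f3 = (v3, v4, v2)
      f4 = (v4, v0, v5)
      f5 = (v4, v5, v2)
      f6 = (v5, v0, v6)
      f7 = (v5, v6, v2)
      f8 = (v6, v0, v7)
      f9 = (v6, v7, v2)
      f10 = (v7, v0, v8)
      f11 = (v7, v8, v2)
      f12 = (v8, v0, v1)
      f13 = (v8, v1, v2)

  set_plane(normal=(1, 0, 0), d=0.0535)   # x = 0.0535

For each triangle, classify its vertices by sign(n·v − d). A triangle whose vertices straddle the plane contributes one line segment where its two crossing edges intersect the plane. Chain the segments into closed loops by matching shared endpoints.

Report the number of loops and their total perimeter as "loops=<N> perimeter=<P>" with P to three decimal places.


Straddling triangles (8 of 14):
  (v1,v0,v3) [+-+] → (0.0535, 0, 0)–(0.0535, 0.0670855, 0)  len=0.0671
  (v1,v3,v2) [++-] → (0.0535, 0.0670855, 1.39924)–(0.0535, 0, 1.4447)  len=0.0810
  (v3,v0,v4) [+--] → (0.0535, 0.0670855, 0)–(0.0535, 0.985857, 0)  len=0.9188
  (v3,v4,v2) [+--] → (0.0535, 0.985857, 0)–(0.0535, 0.0670855, 1.39924)  len=1.6739
  (v7,v0,v8) [--+] → (0.0535, -0.0670855, 0)–(0.0535, -0.985857, 0)  len=0.9188
  (v7,v8,v2) [-+-] → (0.0535, -0.985857, 0)–(0.0535, -0.0670855, 1.39924)  len=1.6739
  (v8,v0,v1) [+-+] → (0.0535, -0.0670855, 0)–(0.0535, 0, 0)  len=0.0671
  (v8,v1,v2) [++-] → (0.0535, 0, 1.4447)–(0.0535, -0.0670855, 1.39924)  len=0.0810

Chained into 1 loop(s):
  loop 1: 8 segments, perimeter = 5.4816
Total perimeter = 5.482

loops=1 perimeter=5.482


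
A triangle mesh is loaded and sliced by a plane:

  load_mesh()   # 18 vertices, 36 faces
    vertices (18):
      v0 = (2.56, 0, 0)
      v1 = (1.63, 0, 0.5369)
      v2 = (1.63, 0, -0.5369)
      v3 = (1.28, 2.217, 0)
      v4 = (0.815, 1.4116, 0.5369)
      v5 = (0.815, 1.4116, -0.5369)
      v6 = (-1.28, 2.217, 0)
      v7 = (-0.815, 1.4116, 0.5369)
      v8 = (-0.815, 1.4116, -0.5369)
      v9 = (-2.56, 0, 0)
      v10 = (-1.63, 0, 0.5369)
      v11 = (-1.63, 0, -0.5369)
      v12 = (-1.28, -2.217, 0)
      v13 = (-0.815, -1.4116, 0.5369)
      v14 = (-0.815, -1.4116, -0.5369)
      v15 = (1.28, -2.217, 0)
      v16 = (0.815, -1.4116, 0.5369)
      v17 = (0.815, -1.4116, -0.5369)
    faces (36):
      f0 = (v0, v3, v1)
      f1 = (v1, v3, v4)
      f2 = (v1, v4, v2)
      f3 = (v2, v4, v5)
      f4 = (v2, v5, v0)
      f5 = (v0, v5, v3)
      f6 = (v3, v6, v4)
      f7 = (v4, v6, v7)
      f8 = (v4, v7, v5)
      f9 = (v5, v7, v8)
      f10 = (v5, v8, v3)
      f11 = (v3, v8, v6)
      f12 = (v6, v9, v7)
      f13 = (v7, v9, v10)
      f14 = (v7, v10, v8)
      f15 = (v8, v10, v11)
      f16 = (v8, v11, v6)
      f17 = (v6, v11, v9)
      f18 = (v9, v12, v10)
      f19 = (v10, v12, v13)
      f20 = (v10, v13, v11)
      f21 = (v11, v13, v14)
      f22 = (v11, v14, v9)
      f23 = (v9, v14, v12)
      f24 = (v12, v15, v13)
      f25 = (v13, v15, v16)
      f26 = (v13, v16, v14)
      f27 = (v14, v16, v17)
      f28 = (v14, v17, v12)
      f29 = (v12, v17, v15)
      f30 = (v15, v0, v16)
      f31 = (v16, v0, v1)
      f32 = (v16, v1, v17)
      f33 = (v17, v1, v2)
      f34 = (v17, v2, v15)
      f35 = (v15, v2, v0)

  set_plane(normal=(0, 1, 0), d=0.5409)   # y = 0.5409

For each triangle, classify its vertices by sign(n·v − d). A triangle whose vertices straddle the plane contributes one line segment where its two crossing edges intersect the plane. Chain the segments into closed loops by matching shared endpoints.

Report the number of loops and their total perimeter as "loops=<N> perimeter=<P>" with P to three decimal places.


Straddling triangles (12 of 36):
  (v0,v3,v1) [-+-] → (2.24771, 0.5409, 0)–(1.54461, 0.5409, 0.405908)  len=0.8119
  (v1,v3,v4) [-++] → (1.54461, 0.5409, 0.405908)–(1.31771, 0.5409, 0.5369)  len=0.2620
  (v1,v4,v2) [-+-] → (1.31771, 0.5409, 0.5369)–(1.31771, 0.5409, -0.125439)  len=0.6623
  (v2,v4,v5) [-++] → (1.31771, 0.5409, -0.125439)–(1.31771, 0.5409, -0.5369)  len=0.4115
  (v2,v5,v0) [-+-] → (1.31771, 0.5409, -0.5369)–(1.89135, 0.5409, -0.205731)  len=0.6624
  (v0,v5,v3) [-++] → (1.89135, 0.5409, -0.205731)–(2.24771, 0.5409, 0)  len=0.4115
  (v6,v9,v7) [+-+] → (-2.24771, 0.5409, 0)–(-1.89135, 0.5409, 0.205731)  len=0.4115
  (v7,v9,v10) [+--] → (-1.89135, 0.5409, 0.205731)–(-1.31771, 0.5409, 0.5369)  len=0.6624
  (v7,v10,v8) [+-+] → (-1.31771, 0.5409, 0.5369)–(-1.31771, 0.5409, 0.125439)  len=0.4115
  (v8,v10,v11) [+--] → (-1.31771, 0.5409, 0.125439)–(-1.31771, 0.5409, -0.5369)  len=0.6623
  (v8,v11,v6) [+-+] → (-1.31771, 0.5409, -0.5369)–(-1.54461, 0.5409, -0.405908)  len=0.2620
  (v6,v11,v9) [+--] → (-1.54461, 0.5409, -0.405908)–(-2.24771, 0.5409, 0)  len=0.8119

Chained into 2 loop(s):
  loop 1: 6 segments, perimeter = 3.2215
  loop 2: 6 segments, perimeter = 3.2215
Total perimeter = 6.443

loops=2 perimeter=6.443


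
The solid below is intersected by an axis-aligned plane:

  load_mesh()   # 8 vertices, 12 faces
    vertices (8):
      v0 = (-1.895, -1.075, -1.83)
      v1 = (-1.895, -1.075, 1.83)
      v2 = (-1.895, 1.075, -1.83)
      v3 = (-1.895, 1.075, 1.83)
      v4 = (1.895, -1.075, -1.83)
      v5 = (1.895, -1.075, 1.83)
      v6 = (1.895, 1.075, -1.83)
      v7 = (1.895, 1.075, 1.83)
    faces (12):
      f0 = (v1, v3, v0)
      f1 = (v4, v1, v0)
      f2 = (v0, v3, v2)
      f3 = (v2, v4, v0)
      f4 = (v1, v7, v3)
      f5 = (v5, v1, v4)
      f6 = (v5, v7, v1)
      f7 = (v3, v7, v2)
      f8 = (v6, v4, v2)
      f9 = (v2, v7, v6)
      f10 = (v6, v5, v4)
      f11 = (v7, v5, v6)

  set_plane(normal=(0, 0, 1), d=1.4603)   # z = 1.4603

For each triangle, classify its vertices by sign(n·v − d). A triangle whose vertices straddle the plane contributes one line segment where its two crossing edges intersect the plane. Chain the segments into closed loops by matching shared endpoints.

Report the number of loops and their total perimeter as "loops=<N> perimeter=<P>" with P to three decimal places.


loops=1 perimeter=11.880

Straddling triangles (8 of 12):
  (v1,v3,v0) [++-] → (-1.895, 0.857827, 1.4603)–(-1.895, -1.075, 1.4603)  len=1.9328
  (v4,v1,v0) [-+-] → (-1.51217, -1.075, 1.4603)–(-1.895, -1.075, 1.4603)  len=0.3828
  (v0,v3,v2) [-+-] → (-1.895, 0.857827, 1.4603)–(-1.895, 1.075, 1.4603)  len=0.2172
  (v5,v1,v4) [++-] → (-1.51217, -1.075, 1.4603)–(1.895, -1.075, 1.4603)  len=3.4072
  (v3,v7,v2) [++-] → (1.51217, 1.075, 1.4603)–(-1.895, 1.075, 1.4603)  len=3.4072
  (v2,v7,v6) [-+-] → (1.51217, 1.075, 1.4603)–(1.895, 1.075, 1.4603)  len=0.3828
  (v6,v5,v4) [-+-] → (1.895, -0.857827, 1.4603)–(1.895, -1.075, 1.4603)  len=0.2172
  (v7,v5,v6) [++-] → (1.895, -0.857827, 1.4603)–(1.895, 1.075, 1.4603)  len=1.9328

Chained into 1 loop(s):
  loop 1: 8 segments, perimeter = 11.8800
Total perimeter = 11.880


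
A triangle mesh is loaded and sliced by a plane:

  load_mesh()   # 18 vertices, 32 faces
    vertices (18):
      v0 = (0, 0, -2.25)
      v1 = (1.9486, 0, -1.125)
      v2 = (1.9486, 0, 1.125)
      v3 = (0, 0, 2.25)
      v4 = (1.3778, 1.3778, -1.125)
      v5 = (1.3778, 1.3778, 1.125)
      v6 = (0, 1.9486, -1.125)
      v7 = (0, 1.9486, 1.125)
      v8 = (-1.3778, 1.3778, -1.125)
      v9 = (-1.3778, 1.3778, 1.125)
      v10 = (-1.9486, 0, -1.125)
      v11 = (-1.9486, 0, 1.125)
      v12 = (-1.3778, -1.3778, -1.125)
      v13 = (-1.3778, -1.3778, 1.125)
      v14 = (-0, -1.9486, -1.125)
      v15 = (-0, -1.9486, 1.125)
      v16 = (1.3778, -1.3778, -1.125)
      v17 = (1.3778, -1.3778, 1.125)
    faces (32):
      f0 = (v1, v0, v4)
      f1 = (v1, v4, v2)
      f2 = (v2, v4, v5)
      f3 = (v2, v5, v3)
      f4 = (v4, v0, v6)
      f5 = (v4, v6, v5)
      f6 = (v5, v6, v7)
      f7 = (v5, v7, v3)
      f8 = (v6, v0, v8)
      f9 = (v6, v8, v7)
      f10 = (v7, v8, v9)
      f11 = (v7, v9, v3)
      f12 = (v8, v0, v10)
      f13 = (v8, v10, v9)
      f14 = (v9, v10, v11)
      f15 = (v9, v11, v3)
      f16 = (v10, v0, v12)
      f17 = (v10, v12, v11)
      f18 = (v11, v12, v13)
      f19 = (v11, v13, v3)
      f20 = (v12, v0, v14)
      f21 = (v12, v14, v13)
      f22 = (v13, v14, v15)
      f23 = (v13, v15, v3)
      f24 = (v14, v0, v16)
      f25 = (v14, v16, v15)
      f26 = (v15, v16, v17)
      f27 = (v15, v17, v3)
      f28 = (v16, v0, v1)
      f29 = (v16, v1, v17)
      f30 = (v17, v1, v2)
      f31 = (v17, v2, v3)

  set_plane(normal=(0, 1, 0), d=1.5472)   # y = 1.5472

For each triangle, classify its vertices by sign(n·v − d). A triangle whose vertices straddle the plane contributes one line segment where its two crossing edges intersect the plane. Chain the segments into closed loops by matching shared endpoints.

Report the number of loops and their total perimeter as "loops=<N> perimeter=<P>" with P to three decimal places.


loops=1 perimeter=8.485

Straddling triangles (8 of 32):
  (v4,v0,v6) [--+] → (0, 1.5472, -1.35674)–(0.968901, 1.5472, -1.125)  len=0.9962
  (v4,v6,v5) [-+-] → (0.968901, 1.5472, -1.125)–(0.968901, 1.5472, 0.457253)  len=1.5823
  (v5,v6,v7) [-++] → (0.968901, 1.5472, 0.457253)–(0.968901, 1.5472, 1.125)  len=0.6677
  (v5,v7,v3) [-+-] → (0.968901, 1.5472, 1.125)–(0, 1.5472, 1.35674)  len=0.9962
  (v6,v0,v8) [+--] → (0, 1.5472, -1.35674)–(-0.968901, 1.5472, -1.125)  len=0.9962
  (v6,v8,v7) [+-+] → (-0.968901, 1.5472, -1.125)–(-0.968901, 1.5472, -0.457253)  len=0.6677
  (v7,v8,v9) [+--] → (-0.968901, 1.5472, -0.457253)–(-0.968901, 1.5472, 1.125)  len=1.5823
  (v7,v9,v3) [+--] → (-0.968901, 1.5472, 1.125)–(0, 1.5472, 1.35674)  len=0.9962

Chained into 1 loop(s):
  loop 1: 8 segments, perimeter = 8.4849
Total perimeter = 8.485


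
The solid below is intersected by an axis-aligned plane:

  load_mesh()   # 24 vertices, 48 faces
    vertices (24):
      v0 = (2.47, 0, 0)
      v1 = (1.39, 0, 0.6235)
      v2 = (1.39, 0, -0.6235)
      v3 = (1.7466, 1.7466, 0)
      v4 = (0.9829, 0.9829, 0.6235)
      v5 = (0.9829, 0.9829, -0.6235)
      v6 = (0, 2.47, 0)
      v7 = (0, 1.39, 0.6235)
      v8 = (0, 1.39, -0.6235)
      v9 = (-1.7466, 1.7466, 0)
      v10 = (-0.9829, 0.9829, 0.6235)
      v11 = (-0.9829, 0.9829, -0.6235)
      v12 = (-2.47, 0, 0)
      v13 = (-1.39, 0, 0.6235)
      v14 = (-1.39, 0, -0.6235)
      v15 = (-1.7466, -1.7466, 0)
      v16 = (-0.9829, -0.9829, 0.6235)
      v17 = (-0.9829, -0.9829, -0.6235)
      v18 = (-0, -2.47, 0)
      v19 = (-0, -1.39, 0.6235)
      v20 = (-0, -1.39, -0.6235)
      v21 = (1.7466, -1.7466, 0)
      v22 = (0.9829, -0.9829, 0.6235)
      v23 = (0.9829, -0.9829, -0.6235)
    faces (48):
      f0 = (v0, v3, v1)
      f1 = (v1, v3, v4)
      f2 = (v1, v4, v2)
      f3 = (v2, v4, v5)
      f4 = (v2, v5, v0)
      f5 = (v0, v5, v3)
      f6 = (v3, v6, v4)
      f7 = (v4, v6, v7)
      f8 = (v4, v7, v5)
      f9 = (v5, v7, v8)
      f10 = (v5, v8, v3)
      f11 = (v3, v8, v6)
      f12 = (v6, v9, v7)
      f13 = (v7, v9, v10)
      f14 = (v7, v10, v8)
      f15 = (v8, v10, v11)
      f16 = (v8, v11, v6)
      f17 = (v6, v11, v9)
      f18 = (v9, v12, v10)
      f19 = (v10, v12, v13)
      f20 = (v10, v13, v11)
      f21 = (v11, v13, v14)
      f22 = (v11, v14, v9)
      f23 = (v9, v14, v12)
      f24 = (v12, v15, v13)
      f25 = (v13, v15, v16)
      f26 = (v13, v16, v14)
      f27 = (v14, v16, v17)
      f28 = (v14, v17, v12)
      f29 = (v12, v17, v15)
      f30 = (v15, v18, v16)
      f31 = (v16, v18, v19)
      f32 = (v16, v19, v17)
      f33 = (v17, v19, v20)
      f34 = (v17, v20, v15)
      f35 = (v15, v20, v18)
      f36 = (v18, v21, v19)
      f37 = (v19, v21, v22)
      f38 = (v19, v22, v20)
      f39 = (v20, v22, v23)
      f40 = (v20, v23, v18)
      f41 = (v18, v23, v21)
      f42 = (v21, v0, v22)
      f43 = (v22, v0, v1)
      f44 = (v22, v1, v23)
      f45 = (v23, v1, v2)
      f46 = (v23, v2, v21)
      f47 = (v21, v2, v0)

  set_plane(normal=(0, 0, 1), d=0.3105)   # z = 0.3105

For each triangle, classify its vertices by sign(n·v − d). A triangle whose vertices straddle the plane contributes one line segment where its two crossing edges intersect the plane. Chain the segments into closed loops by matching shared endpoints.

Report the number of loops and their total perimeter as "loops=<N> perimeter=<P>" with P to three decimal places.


loops=2 perimeter=20.342

Straddling triangles (32 of 48):
  (v0,v3,v1) [--+] → (1.56901, 0.876802, 0.3105)–(1.93217, 0, 0.3105)  len=0.9490
  (v1,v3,v4) [+-+] → (1.56901, 0.876802, 0.3105)–(1.36628, 1.36628, 0.3105)  len=0.5298
  (v1,v4,v2) [++-] → (1.08508, 0.73619, 0.3105)–(1.39, 0, 0.3105)  len=0.7968
  (v2,v4,v5) [-+-] → (1.08508, 0.73619, 0.3105)–(0.9829, 0.9829, 0.3105)  len=0.2670
  (v3,v6,v4) [--+] → (0.489479, 1.72943, 0.3105)–(1.36628, 1.36628, 0.3105)  len=0.9490
  (v4,v6,v7) [+-+] → (0.489479, 1.72943, 0.3105)–(0, 1.93217, 0.3105)  len=0.5298
  (v4,v7,v5) [++-] → (0.24671, 1.28782, 0.3105)–(0.9829, 0.9829, 0.3105)  len=0.7968
  (v5,v7,v8) [-+-] → (0.24671, 1.28782, 0.3105)–(0, 1.39, 0.3105)  len=0.2670
  (v6,v9,v7) [--+] → (-0.876802, 1.56901, 0.3105)–(0, 1.93217, 0.3105)  len=0.9490
  (v7,v9,v10) [+-+] → (-0.876802, 1.56901, 0.3105)–(-1.36628, 1.36628, 0.3105)  len=0.5298
  (v7,v10,v8) [++-] → (-0.73619, 1.08508, 0.3105)–(0, 1.39, 0.3105)  len=0.7968
  (v8,v10,v11) [-+-] → (-0.73619, 1.08508, 0.3105)–(-0.9829, 0.9829, 0.3105)  len=0.2670
  (v9,v12,v10) [--+] → (-1.72943, 0.489479, 0.3105)–(-1.36628, 1.36628, 0.3105)  len=0.9490
  (v10,v12,v13) [+-+] → (-1.72943, 0.489479, 0.3105)–(-1.93217, 0, 0.3105)  len=0.5298
  (v10,v13,v11) [++-] → (-1.28782, 0.24671, 0.3105)–(-0.9829, 0.9829, 0.3105)  len=0.7968
  (v11,v13,v14) [-+-] → (-1.28782, 0.24671, 0.3105)–(-1.39, 0, 0.3105)  len=0.2670
  (v12,v15,v13) [--+] → (-1.56901, -0.876802, 0.3105)–(-1.93217, 0, 0.3105)  len=0.9490
  (v13,v15,v16) [+-+] → (-1.56901, -0.876802, 0.3105)–(-1.36628, -1.36628, 0.3105)  len=0.5298
  (v13,v16,v14) [++-] → (-1.08508, -0.73619, 0.3105)–(-1.39, 0, 0.3105)  len=0.7968
  (v14,v16,v17) [-+-] → (-1.08508, -0.73619, 0.3105)–(-0.9829, -0.9829, 0.3105)  len=0.2670
  (v15,v18,v16) [--+] → (-0.489479, -1.72943, 0.3105)–(-1.36628, -1.36628, 0.3105)  len=0.9490
  (v16,v18,v19) [+-+] → (-0.489479, -1.72943, 0.3105)–(0, -1.93217, 0.3105)  len=0.5298
  (v16,v19,v17) [++-] → (-0.24671, -1.28782, 0.3105)–(-0.9829, -0.9829, 0.3105)  len=0.7968
  (v17,v19,v20) [-+-] → (-0.24671, -1.28782, 0.3105)–(0, -1.39, 0.3105)  len=0.2670
  (v18,v21,v19) [--+] → (0.876802, -1.56901, 0.3105)–(0, -1.93217, 0.3105)  len=0.9490
  (v19,v21,v22) [+-+] → (0.876802, -1.56901, 0.3105)–(1.36628, -1.36628, 0.3105)  len=0.5298
  (v19,v22,v20) [++-] → (0.73619, -1.08508, 0.3105)–(0, -1.39, 0.3105)  len=0.7968
  (v20,v22,v23) [-+-] → (0.73619, -1.08508, 0.3105)–(0.9829, -0.9829, 0.3105)  len=0.2670
  (v21,v0,v22) [--+] → (1.72943, -0.489479, 0.3105)–(1.36628, -1.36628, 0.3105)  len=0.9490
  (v22,v0,v1) [+-+] → (1.72943, -0.489479, 0.3105)–(1.93217, 0, 0.3105)  len=0.5298
  (v22,v1,v23) [++-] → (1.28782, -0.24671, 0.3105)–(0.9829, -0.9829, 0.3105)  len=0.7968
  (v23,v1,v2) [-+-] → (1.28782, -0.24671, 0.3105)–(1.39, 0, 0.3105)  len=0.2670

Chained into 2 loop(s):
  loop 1: 16 segments, perimeter = 11.8307
  loop 2: 16 segments, perimeter = 8.5110
Total perimeter = 20.342


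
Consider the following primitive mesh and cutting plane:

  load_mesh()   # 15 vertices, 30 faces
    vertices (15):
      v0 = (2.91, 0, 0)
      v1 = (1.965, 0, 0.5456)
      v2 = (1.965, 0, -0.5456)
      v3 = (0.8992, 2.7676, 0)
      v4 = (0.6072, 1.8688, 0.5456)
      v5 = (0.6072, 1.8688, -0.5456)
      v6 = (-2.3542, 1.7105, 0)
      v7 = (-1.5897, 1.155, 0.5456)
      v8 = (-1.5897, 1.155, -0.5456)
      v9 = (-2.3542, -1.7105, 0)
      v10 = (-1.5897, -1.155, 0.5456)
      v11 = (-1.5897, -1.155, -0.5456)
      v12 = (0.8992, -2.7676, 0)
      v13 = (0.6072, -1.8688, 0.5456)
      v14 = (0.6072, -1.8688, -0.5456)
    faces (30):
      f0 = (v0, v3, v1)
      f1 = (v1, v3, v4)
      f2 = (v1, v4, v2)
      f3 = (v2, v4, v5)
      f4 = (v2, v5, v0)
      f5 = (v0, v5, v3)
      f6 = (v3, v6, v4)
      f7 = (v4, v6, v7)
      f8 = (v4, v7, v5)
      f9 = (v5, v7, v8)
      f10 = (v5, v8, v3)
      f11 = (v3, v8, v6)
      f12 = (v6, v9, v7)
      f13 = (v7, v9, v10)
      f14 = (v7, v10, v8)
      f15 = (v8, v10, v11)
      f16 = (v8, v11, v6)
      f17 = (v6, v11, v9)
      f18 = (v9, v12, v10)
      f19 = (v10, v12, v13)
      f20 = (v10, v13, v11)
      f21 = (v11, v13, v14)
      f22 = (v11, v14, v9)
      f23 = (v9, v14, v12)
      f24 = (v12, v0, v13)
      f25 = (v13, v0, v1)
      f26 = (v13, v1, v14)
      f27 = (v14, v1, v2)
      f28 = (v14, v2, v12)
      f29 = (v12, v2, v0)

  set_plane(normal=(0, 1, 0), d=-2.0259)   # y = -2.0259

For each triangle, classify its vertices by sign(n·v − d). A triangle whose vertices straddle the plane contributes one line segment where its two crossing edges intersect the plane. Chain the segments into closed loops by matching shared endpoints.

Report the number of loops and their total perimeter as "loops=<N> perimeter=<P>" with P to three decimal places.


Straddling triangles (6 of 30):
  (v9,v12,v10) [+-+] → (-1.3835, -2.0259, 0)–(-0.245546, -2.0259, 0.250944)  len=1.1653
  (v10,v12,v13) [+-+] → (-0.245546, -2.0259, 0.250944)–(0.658238, -2.0259, 0.450235)  len=0.9255
  (v9,v14,v12) [++-] → (0.658238, -2.0259, -0.450235)–(-1.3835, -2.0259, 0)  len=2.0908
  (v12,v0,v13) [-++] → (1.43808, -2.0259, 0)–(0.658238, -2.0259, 0.450235)  len=0.9005
  (v14,v2,v12) [++-] → (1.18483, -2.0259, -0.146217)–(0.658238, -2.0259, -0.450235)  len=0.6080
  (v12,v2,v0) [-++] → (1.18483, -2.0259, -0.146217)–(1.43808, -2.0259, 0)  len=0.2924

Chained into 1 loop(s):
  loop 1: 6 segments, perimeter = 5.9826
Total perimeter = 5.983

loops=1 perimeter=5.983


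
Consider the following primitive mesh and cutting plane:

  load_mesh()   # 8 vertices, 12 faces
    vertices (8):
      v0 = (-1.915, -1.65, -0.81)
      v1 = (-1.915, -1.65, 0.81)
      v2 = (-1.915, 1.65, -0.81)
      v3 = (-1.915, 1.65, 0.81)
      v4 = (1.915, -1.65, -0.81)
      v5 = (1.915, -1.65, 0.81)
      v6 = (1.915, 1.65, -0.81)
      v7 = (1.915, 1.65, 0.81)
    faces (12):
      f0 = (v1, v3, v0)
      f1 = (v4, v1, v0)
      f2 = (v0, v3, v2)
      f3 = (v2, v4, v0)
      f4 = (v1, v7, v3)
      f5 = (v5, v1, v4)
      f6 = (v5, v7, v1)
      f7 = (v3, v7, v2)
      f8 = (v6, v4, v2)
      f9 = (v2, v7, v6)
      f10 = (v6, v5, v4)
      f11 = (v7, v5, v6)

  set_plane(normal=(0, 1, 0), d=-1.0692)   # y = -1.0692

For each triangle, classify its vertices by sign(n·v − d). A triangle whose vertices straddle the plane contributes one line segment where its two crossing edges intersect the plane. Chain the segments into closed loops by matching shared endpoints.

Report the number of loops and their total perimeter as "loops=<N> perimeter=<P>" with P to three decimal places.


loops=1 perimeter=10.900

Straddling triangles (8 of 12):
  (v1,v3,v0) [-+-] → (-1.915, -1.0692, 0.81)–(-1.915, -1.0692, -0.52488)  len=1.3349
  (v0,v3,v2) [-++] → (-1.915, -1.0692, -0.52488)–(-1.915, -1.0692, -0.81)  len=0.2851
  (v2,v4,v0) [+--] → (1.24092, -1.0692, -0.81)–(-1.915, -1.0692, -0.81)  len=3.1559
  (v1,v7,v3) [-++] → (-1.24092, -1.0692, 0.81)–(-1.915, -1.0692, 0.81)  len=0.6741
  (v5,v7,v1) [-+-] → (1.915, -1.0692, 0.81)–(-1.24092, -1.0692, 0.81)  len=3.1559
  (v6,v4,v2) [+-+] → (1.915, -1.0692, -0.81)–(1.24092, -1.0692, -0.81)  len=0.6741
  (v6,v5,v4) [+--] → (1.915, -1.0692, 0.52488)–(1.915, -1.0692, -0.81)  len=1.3349
  (v7,v5,v6) [+-+] → (1.915, -1.0692, 0.81)–(1.915, -1.0692, 0.52488)  len=0.2851

Chained into 1 loop(s):
  loop 1: 8 segments, perimeter = 10.9000
Total perimeter = 10.900


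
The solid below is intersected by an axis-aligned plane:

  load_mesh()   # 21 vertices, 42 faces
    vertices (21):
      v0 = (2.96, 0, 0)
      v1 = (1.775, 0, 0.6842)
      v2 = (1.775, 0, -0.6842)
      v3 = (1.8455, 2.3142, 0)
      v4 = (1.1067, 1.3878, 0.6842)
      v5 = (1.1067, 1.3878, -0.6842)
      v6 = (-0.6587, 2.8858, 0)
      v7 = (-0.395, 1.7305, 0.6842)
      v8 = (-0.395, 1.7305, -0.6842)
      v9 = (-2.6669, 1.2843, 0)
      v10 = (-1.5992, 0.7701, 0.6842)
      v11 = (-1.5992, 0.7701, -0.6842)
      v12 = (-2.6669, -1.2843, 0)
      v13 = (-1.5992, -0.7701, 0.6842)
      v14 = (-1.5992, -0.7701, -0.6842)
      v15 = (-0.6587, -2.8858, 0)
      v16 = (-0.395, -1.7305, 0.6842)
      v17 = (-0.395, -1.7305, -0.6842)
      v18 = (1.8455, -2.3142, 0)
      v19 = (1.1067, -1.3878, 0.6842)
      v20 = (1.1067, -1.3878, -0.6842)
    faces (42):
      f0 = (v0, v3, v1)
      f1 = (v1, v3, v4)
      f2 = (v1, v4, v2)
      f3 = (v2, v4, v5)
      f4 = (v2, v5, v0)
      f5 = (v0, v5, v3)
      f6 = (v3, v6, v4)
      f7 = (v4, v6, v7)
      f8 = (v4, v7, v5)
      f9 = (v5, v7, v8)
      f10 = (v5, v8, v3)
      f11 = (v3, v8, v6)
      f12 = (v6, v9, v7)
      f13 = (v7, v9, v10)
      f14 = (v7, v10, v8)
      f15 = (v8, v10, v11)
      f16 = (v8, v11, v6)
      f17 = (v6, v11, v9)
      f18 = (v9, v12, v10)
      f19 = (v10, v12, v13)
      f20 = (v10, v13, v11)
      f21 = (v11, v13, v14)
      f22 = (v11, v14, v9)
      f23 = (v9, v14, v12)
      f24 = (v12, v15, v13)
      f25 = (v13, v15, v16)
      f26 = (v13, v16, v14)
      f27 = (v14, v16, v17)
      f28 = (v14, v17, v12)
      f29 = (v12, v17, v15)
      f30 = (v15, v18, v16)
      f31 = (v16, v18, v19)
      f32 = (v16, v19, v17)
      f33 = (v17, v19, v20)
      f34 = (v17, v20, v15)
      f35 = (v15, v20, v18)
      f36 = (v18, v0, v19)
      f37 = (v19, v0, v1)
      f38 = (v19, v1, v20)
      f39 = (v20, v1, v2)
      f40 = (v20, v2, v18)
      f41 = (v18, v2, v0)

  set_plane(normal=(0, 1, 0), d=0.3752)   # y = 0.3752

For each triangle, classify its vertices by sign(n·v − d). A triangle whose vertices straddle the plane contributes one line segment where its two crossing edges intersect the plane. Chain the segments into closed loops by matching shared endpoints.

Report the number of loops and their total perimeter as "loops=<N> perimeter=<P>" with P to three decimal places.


Straddling triangles (12 of 42):
  (v0,v3,v1) [-+-] → (2.77931, 0.3752, 0)–(1.78643, 0.3752, 0.573271)  len=1.1465
  (v1,v3,v4) [-++] → (1.78643, 0.3752, 0.573271)–(1.59432, 0.3752, 0.6842)  len=0.2218
  (v1,v4,v2) [-+-] → (1.59432, 0.3752, 0.6842)–(1.59432, 0.3752, -0.314245)  len=0.9984
  (v2,v4,v5) [-++] → (1.59432, 0.3752, -0.314245)–(1.59432, 0.3752, -0.6842)  len=0.3700
  (v2,v5,v0) [-+-] → (1.59432, 0.3752, -0.6842)–(2.45895, 0.3752, -0.184978)  len=0.9984
  (v0,v5,v3) [-++] → (2.45895, 0.3752, -0.184978)–(2.77931, 0.3752, 0)  len=0.3699
  (v9,v12,v10) [+-+] → (-2.6669, 0.3752, 0)–(-1.80443, 0.3752, 0.552682)  len=1.0244
  (v10,v12,v13) [+--] → (-1.80443, 0.3752, 0.552682)–(-1.5992, 0.3752, 0.6842)  len=0.2438
  (v10,v13,v11) [+-+] → (-1.5992, 0.3752, 0.6842)–(-1.5992, 0.3752, -0.333349)  len=1.0175
  (v11,v13,v14) [+--] → (-1.5992, 0.3752, -0.333349)–(-1.5992, 0.3752, -0.6842)  len=0.3509
  (v11,v14,v9) [+-+] → (-1.5992, 0.3752, -0.6842)–(-2.19443, 0.3752, -0.302768)  len=0.7070
  (v9,v14,v12) [+--] → (-2.19443, 0.3752, -0.302768)–(-2.6669, 0.3752, 0)  len=0.5612

Chained into 2 loop(s):
  loop 1: 6 segments, perimeter = 4.1051
  loop 2: 6 segments, perimeter = 3.9046
Total perimeter = 8.010

loops=2 perimeter=8.010
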